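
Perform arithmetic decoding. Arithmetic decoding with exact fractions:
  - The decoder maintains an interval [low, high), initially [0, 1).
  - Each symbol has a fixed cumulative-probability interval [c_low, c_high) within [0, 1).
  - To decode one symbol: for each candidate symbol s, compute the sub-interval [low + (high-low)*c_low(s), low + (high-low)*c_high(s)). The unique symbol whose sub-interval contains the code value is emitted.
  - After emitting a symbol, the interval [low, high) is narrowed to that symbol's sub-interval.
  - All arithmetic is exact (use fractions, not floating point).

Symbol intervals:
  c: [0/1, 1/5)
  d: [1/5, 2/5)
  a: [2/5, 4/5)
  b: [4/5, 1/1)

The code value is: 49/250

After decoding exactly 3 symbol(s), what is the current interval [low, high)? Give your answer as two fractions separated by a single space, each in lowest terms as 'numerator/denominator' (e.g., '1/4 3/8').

Answer: 24/125 1/5

Derivation:
Step 1: interval [0/1, 1/1), width = 1/1 - 0/1 = 1/1
  'c': [0/1 + 1/1*0/1, 0/1 + 1/1*1/5) = [0/1, 1/5) <- contains code 49/250
  'd': [0/1 + 1/1*1/5, 0/1 + 1/1*2/5) = [1/5, 2/5)
  'a': [0/1 + 1/1*2/5, 0/1 + 1/1*4/5) = [2/5, 4/5)
  'b': [0/1 + 1/1*4/5, 0/1 + 1/1*1/1) = [4/5, 1/1)
  emit 'c', narrow to [0/1, 1/5)
Step 2: interval [0/1, 1/5), width = 1/5 - 0/1 = 1/5
  'c': [0/1 + 1/5*0/1, 0/1 + 1/5*1/5) = [0/1, 1/25)
  'd': [0/1 + 1/5*1/5, 0/1 + 1/5*2/5) = [1/25, 2/25)
  'a': [0/1 + 1/5*2/5, 0/1 + 1/5*4/5) = [2/25, 4/25)
  'b': [0/1 + 1/5*4/5, 0/1 + 1/5*1/1) = [4/25, 1/5) <- contains code 49/250
  emit 'b', narrow to [4/25, 1/5)
Step 3: interval [4/25, 1/5), width = 1/5 - 4/25 = 1/25
  'c': [4/25 + 1/25*0/1, 4/25 + 1/25*1/5) = [4/25, 21/125)
  'd': [4/25 + 1/25*1/5, 4/25 + 1/25*2/5) = [21/125, 22/125)
  'a': [4/25 + 1/25*2/5, 4/25 + 1/25*4/5) = [22/125, 24/125)
  'b': [4/25 + 1/25*4/5, 4/25 + 1/25*1/1) = [24/125, 1/5) <- contains code 49/250
  emit 'b', narrow to [24/125, 1/5)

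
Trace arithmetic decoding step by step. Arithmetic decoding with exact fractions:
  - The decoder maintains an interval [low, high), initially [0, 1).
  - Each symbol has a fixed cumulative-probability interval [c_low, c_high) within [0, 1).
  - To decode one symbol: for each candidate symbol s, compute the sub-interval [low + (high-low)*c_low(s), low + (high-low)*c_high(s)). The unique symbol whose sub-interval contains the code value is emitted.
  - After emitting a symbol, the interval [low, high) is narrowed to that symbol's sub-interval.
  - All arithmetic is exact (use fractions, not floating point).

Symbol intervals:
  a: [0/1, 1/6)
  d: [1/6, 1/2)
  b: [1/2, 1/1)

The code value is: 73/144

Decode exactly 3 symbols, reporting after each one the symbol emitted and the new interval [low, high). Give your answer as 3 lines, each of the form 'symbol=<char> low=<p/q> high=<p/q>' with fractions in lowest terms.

Step 1: interval [0/1, 1/1), width = 1/1 - 0/1 = 1/1
  'a': [0/1 + 1/1*0/1, 0/1 + 1/1*1/6) = [0/1, 1/6)
  'd': [0/1 + 1/1*1/6, 0/1 + 1/1*1/2) = [1/6, 1/2)
  'b': [0/1 + 1/1*1/2, 0/1 + 1/1*1/1) = [1/2, 1/1) <- contains code 73/144
  emit 'b', narrow to [1/2, 1/1)
Step 2: interval [1/2, 1/1), width = 1/1 - 1/2 = 1/2
  'a': [1/2 + 1/2*0/1, 1/2 + 1/2*1/6) = [1/2, 7/12) <- contains code 73/144
  'd': [1/2 + 1/2*1/6, 1/2 + 1/2*1/2) = [7/12, 3/4)
  'b': [1/2 + 1/2*1/2, 1/2 + 1/2*1/1) = [3/4, 1/1)
  emit 'a', narrow to [1/2, 7/12)
Step 3: interval [1/2, 7/12), width = 7/12 - 1/2 = 1/12
  'a': [1/2 + 1/12*0/1, 1/2 + 1/12*1/6) = [1/2, 37/72) <- contains code 73/144
  'd': [1/2 + 1/12*1/6, 1/2 + 1/12*1/2) = [37/72, 13/24)
  'b': [1/2 + 1/12*1/2, 1/2 + 1/12*1/1) = [13/24, 7/12)
  emit 'a', narrow to [1/2, 37/72)

Answer: symbol=b low=1/2 high=1/1
symbol=a low=1/2 high=7/12
symbol=a low=1/2 high=37/72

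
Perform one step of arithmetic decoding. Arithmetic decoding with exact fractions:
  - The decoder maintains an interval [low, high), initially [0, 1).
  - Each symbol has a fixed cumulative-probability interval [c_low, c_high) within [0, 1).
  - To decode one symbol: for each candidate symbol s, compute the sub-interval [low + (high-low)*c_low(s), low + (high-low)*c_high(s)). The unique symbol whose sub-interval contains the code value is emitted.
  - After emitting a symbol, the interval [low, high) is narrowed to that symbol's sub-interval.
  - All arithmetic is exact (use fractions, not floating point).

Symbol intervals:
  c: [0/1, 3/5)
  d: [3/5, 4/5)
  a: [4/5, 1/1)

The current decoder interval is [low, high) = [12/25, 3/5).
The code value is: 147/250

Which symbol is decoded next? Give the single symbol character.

Answer: a

Derivation:
Interval width = high − low = 3/5 − 12/25 = 3/25
Scaled code = (code − low) / width = (147/250 − 12/25) / 3/25 = 9/10
  c: [0/1, 3/5) 
  d: [3/5, 4/5) 
  a: [4/5, 1/1) ← scaled code falls here ✓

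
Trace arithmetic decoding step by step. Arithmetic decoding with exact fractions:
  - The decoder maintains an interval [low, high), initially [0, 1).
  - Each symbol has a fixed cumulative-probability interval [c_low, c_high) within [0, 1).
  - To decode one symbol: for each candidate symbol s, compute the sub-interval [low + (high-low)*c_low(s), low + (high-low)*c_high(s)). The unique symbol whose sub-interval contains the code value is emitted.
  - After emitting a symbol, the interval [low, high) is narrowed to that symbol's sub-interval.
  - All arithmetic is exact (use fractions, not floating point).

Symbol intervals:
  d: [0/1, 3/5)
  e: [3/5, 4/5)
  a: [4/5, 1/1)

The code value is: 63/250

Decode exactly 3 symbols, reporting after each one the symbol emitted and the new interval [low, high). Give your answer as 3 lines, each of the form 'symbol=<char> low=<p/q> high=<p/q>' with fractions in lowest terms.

Step 1: interval [0/1, 1/1), width = 1/1 - 0/1 = 1/1
  'd': [0/1 + 1/1*0/1, 0/1 + 1/1*3/5) = [0/1, 3/5) <- contains code 63/250
  'e': [0/1 + 1/1*3/5, 0/1 + 1/1*4/5) = [3/5, 4/5)
  'a': [0/1 + 1/1*4/5, 0/1 + 1/1*1/1) = [4/5, 1/1)
  emit 'd', narrow to [0/1, 3/5)
Step 2: interval [0/1, 3/5), width = 3/5 - 0/1 = 3/5
  'd': [0/1 + 3/5*0/1, 0/1 + 3/5*3/5) = [0/1, 9/25) <- contains code 63/250
  'e': [0/1 + 3/5*3/5, 0/1 + 3/5*4/5) = [9/25, 12/25)
  'a': [0/1 + 3/5*4/5, 0/1 + 3/5*1/1) = [12/25, 3/5)
  emit 'd', narrow to [0/1, 9/25)
Step 3: interval [0/1, 9/25), width = 9/25 - 0/1 = 9/25
  'd': [0/1 + 9/25*0/1, 0/1 + 9/25*3/5) = [0/1, 27/125)
  'e': [0/1 + 9/25*3/5, 0/1 + 9/25*4/5) = [27/125, 36/125) <- contains code 63/250
  'a': [0/1 + 9/25*4/5, 0/1 + 9/25*1/1) = [36/125, 9/25)
  emit 'e', narrow to [27/125, 36/125)

Answer: symbol=d low=0/1 high=3/5
symbol=d low=0/1 high=9/25
symbol=e low=27/125 high=36/125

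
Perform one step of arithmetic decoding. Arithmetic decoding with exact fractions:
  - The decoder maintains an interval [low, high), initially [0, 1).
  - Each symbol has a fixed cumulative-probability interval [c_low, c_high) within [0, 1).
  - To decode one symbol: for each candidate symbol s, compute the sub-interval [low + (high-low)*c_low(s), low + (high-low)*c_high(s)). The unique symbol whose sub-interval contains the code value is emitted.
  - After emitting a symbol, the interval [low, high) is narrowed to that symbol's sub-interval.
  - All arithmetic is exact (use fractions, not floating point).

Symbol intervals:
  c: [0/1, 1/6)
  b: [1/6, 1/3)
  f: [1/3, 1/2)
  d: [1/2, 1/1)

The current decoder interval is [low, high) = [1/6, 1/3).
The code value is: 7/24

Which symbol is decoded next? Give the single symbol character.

Interval width = high − low = 1/3 − 1/6 = 1/6
Scaled code = (code − low) / width = (7/24 − 1/6) / 1/6 = 3/4
  c: [0/1, 1/6) 
  b: [1/6, 1/3) 
  f: [1/3, 1/2) 
  d: [1/2, 1/1) ← scaled code falls here ✓

Answer: d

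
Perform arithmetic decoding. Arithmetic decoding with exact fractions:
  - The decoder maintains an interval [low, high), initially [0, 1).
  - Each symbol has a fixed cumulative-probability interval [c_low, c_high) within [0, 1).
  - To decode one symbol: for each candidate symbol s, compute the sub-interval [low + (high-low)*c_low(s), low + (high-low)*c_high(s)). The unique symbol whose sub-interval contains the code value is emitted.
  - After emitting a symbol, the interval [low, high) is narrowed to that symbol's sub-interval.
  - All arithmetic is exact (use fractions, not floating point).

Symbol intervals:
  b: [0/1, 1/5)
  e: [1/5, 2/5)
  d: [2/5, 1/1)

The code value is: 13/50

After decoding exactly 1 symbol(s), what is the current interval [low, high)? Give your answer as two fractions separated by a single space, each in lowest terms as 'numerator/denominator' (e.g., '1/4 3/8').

Step 1: interval [0/1, 1/1), width = 1/1 - 0/1 = 1/1
  'b': [0/1 + 1/1*0/1, 0/1 + 1/1*1/5) = [0/1, 1/5)
  'e': [0/1 + 1/1*1/5, 0/1 + 1/1*2/5) = [1/5, 2/5) <- contains code 13/50
  'd': [0/1 + 1/1*2/5, 0/1 + 1/1*1/1) = [2/5, 1/1)
  emit 'e', narrow to [1/5, 2/5)

Answer: 1/5 2/5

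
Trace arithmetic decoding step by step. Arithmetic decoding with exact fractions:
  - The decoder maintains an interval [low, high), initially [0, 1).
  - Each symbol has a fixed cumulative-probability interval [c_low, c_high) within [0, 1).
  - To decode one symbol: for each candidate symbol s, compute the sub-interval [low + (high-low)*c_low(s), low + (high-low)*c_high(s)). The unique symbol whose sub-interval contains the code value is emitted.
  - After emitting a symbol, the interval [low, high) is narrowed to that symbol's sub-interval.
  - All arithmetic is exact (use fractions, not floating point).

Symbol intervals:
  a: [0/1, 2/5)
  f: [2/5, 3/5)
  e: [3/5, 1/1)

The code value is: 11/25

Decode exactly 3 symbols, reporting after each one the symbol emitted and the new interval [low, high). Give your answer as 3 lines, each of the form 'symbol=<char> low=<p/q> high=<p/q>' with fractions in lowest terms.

Step 1: interval [0/1, 1/1), width = 1/1 - 0/1 = 1/1
  'a': [0/1 + 1/1*0/1, 0/1 + 1/1*2/5) = [0/1, 2/5)
  'f': [0/1 + 1/1*2/5, 0/1 + 1/1*3/5) = [2/5, 3/5) <- contains code 11/25
  'e': [0/1 + 1/1*3/5, 0/1 + 1/1*1/1) = [3/5, 1/1)
  emit 'f', narrow to [2/5, 3/5)
Step 2: interval [2/5, 3/5), width = 3/5 - 2/5 = 1/5
  'a': [2/5 + 1/5*0/1, 2/5 + 1/5*2/5) = [2/5, 12/25) <- contains code 11/25
  'f': [2/5 + 1/5*2/5, 2/5 + 1/5*3/5) = [12/25, 13/25)
  'e': [2/5 + 1/5*3/5, 2/5 + 1/5*1/1) = [13/25, 3/5)
  emit 'a', narrow to [2/5, 12/25)
Step 3: interval [2/5, 12/25), width = 12/25 - 2/5 = 2/25
  'a': [2/5 + 2/25*0/1, 2/5 + 2/25*2/5) = [2/5, 54/125)
  'f': [2/5 + 2/25*2/5, 2/5 + 2/25*3/5) = [54/125, 56/125) <- contains code 11/25
  'e': [2/5 + 2/25*3/5, 2/5 + 2/25*1/1) = [56/125, 12/25)
  emit 'f', narrow to [54/125, 56/125)

Answer: symbol=f low=2/5 high=3/5
symbol=a low=2/5 high=12/25
symbol=f low=54/125 high=56/125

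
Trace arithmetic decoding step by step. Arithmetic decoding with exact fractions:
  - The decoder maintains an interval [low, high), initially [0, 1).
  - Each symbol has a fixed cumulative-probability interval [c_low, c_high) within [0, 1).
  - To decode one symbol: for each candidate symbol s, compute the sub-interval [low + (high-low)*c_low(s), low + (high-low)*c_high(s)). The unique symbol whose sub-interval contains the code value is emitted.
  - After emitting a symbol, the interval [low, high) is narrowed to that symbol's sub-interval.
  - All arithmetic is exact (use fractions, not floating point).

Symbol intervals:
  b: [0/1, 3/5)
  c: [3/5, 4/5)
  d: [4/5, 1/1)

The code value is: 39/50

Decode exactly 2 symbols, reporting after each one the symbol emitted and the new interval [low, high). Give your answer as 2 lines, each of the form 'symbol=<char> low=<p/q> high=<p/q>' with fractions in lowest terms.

Step 1: interval [0/1, 1/1), width = 1/1 - 0/1 = 1/1
  'b': [0/1 + 1/1*0/1, 0/1 + 1/1*3/5) = [0/1, 3/5)
  'c': [0/1 + 1/1*3/5, 0/1 + 1/1*4/5) = [3/5, 4/5) <- contains code 39/50
  'd': [0/1 + 1/1*4/5, 0/1 + 1/1*1/1) = [4/5, 1/1)
  emit 'c', narrow to [3/5, 4/5)
Step 2: interval [3/5, 4/5), width = 4/5 - 3/5 = 1/5
  'b': [3/5 + 1/5*0/1, 3/5 + 1/5*3/5) = [3/5, 18/25)
  'c': [3/5 + 1/5*3/5, 3/5 + 1/5*4/5) = [18/25, 19/25)
  'd': [3/5 + 1/5*4/5, 3/5 + 1/5*1/1) = [19/25, 4/5) <- contains code 39/50
  emit 'd', narrow to [19/25, 4/5)

Answer: symbol=c low=3/5 high=4/5
symbol=d low=19/25 high=4/5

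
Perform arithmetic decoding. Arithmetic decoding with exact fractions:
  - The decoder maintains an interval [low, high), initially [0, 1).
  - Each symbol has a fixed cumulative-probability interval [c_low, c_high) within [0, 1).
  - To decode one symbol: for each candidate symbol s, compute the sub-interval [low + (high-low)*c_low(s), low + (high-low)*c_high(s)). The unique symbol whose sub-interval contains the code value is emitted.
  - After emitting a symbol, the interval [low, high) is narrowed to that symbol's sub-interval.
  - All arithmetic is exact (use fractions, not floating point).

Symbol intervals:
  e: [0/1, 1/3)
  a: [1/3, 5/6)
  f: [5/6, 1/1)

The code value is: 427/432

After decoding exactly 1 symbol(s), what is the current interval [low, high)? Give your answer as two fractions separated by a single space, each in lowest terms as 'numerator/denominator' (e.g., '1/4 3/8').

Answer: 5/6 1/1

Derivation:
Step 1: interval [0/1, 1/1), width = 1/1 - 0/1 = 1/1
  'e': [0/1 + 1/1*0/1, 0/1 + 1/1*1/3) = [0/1, 1/3)
  'a': [0/1 + 1/1*1/3, 0/1 + 1/1*5/6) = [1/3, 5/6)
  'f': [0/1 + 1/1*5/6, 0/1 + 1/1*1/1) = [5/6, 1/1) <- contains code 427/432
  emit 'f', narrow to [5/6, 1/1)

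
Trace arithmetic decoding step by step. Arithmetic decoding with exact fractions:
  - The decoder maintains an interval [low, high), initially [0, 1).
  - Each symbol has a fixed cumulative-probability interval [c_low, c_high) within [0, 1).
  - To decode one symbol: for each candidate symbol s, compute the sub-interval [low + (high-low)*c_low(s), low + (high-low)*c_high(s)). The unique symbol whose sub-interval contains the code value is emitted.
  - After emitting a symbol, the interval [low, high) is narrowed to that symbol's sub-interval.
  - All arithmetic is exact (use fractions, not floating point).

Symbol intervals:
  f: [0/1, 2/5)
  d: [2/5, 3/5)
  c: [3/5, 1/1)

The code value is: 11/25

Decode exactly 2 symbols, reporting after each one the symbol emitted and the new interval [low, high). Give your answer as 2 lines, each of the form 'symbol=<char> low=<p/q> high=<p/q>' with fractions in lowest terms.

Answer: symbol=d low=2/5 high=3/5
symbol=f low=2/5 high=12/25

Derivation:
Step 1: interval [0/1, 1/1), width = 1/1 - 0/1 = 1/1
  'f': [0/1 + 1/1*0/1, 0/1 + 1/1*2/5) = [0/1, 2/5)
  'd': [0/1 + 1/1*2/5, 0/1 + 1/1*3/5) = [2/5, 3/5) <- contains code 11/25
  'c': [0/1 + 1/1*3/5, 0/1 + 1/1*1/1) = [3/5, 1/1)
  emit 'd', narrow to [2/5, 3/5)
Step 2: interval [2/5, 3/5), width = 3/5 - 2/5 = 1/5
  'f': [2/5 + 1/5*0/1, 2/5 + 1/5*2/5) = [2/5, 12/25) <- contains code 11/25
  'd': [2/5 + 1/5*2/5, 2/5 + 1/5*3/5) = [12/25, 13/25)
  'c': [2/5 + 1/5*3/5, 2/5 + 1/5*1/1) = [13/25, 3/5)
  emit 'f', narrow to [2/5, 12/25)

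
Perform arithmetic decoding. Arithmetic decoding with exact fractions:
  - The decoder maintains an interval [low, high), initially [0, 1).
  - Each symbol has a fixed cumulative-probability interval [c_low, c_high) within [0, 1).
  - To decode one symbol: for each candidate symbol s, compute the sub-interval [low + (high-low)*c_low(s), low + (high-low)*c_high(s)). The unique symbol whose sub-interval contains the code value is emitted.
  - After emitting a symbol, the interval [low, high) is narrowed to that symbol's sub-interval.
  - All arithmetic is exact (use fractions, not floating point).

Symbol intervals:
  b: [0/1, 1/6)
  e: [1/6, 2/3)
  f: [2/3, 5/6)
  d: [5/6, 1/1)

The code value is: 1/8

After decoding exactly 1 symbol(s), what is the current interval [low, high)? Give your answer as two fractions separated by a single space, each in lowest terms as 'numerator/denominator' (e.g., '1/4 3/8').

Step 1: interval [0/1, 1/1), width = 1/1 - 0/1 = 1/1
  'b': [0/1 + 1/1*0/1, 0/1 + 1/1*1/6) = [0/1, 1/6) <- contains code 1/8
  'e': [0/1 + 1/1*1/6, 0/1 + 1/1*2/3) = [1/6, 2/3)
  'f': [0/1 + 1/1*2/3, 0/1 + 1/1*5/6) = [2/3, 5/6)
  'd': [0/1 + 1/1*5/6, 0/1 + 1/1*1/1) = [5/6, 1/1)
  emit 'b', narrow to [0/1, 1/6)

Answer: 0/1 1/6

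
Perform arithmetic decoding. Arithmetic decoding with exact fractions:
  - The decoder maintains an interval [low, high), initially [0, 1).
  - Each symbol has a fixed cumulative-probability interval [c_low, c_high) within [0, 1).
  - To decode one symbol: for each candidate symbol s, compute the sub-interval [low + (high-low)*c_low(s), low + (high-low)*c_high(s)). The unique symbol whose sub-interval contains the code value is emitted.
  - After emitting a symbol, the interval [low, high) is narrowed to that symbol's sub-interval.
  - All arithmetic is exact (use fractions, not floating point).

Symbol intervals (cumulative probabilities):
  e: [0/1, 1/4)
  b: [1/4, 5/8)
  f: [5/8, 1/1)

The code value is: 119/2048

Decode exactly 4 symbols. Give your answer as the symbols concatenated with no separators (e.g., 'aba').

Step 1: interval [0/1, 1/1), width = 1/1 - 0/1 = 1/1
  'e': [0/1 + 1/1*0/1, 0/1 + 1/1*1/4) = [0/1, 1/4) <- contains code 119/2048
  'b': [0/1 + 1/1*1/4, 0/1 + 1/1*5/8) = [1/4, 5/8)
  'f': [0/1 + 1/1*5/8, 0/1 + 1/1*1/1) = [5/8, 1/1)
  emit 'e', narrow to [0/1, 1/4)
Step 2: interval [0/1, 1/4), width = 1/4 - 0/1 = 1/4
  'e': [0/1 + 1/4*0/1, 0/1 + 1/4*1/4) = [0/1, 1/16) <- contains code 119/2048
  'b': [0/1 + 1/4*1/4, 0/1 + 1/4*5/8) = [1/16, 5/32)
  'f': [0/1 + 1/4*5/8, 0/1 + 1/4*1/1) = [5/32, 1/4)
  emit 'e', narrow to [0/1, 1/16)
Step 3: interval [0/1, 1/16), width = 1/16 - 0/1 = 1/16
  'e': [0/1 + 1/16*0/1, 0/1 + 1/16*1/4) = [0/1, 1/64)
  'b': [0/1 + 1/16*1/4, 0/1 + 1/16*5/8) = [1/64, 5/128)
  'f': [0/1 + 1/16*5/8, 0/1 + 1/16*1/1) = [5/128, 1/16) <- contains code 119/2048
  emit 'f', narrow to [5/128, 1/16)
Step 4: interval [5/128, 1/16), width = 1/16 - 5/128 = 3/128
  'e': [5/128 + 3/128*0/1, 5/128 + 3/128*1/4) = [5/128, 23/512)
  'b': [5/128 + 3/128*1/4, 5/128 + 3/128*5/8) = [23/512, 55/1024)
  'f': [5/128 + 3/128*5/8, 5/128 + 3/128*1/1) = [55/1024, 1/16) <- contains code 119/2048
  emit 'f', narrow to [55/1024, 1/16)

Answer: eeff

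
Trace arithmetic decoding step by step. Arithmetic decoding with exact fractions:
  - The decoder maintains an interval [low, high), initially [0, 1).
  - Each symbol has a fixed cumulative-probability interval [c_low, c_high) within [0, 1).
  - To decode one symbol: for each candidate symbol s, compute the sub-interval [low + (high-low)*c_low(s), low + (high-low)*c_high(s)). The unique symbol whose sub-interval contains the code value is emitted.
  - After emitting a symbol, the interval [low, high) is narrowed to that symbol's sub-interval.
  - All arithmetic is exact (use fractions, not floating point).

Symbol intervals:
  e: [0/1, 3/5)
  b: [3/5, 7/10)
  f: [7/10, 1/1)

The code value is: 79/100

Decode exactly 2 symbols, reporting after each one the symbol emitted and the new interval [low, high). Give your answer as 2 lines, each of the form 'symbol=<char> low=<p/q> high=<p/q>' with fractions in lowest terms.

Answer: symbol=f low=7/10 high=1/1
symbol=e low=7/10 high=22/25

Derivation:
Step 1: interval [0/1, 1/1), width = 1/1 - 0/1 = 1/1
  'e': [0/1 + 1/1*0/1, 0/1 + 1/1*3/5) = [0/1, 3/5)
  'b': [0/1 + 1/1*3/5, 0/1 + 1/1*7/10) = [3/5, 7/10)
  'f': [0/1 + 1/1*7/10, 0/1 + 1/1*1/1) = [7/10, 1/1) <- contains code 79/100
  emit 'f', narrow to [7/10, 1/1)
Step 2: interval [7/10, 1/1), width = 1/1 - 7/10 = 3/10
  'e': [7/10 + 3/10*0/1, 7/10 + 3/10*3/5) = [7/10, 22/25) <- contains code 79/100
  'b': [7/10 + 3/10*3/5, 7/10 + 3/10*7/10) = [22/25, 91/100)
  'f': [7/10 + 3/10*7/10, 7/10 + 3/10*1/1) = [91/100, 1/1)
  emit 'e', narrow to [7/10, 22/25)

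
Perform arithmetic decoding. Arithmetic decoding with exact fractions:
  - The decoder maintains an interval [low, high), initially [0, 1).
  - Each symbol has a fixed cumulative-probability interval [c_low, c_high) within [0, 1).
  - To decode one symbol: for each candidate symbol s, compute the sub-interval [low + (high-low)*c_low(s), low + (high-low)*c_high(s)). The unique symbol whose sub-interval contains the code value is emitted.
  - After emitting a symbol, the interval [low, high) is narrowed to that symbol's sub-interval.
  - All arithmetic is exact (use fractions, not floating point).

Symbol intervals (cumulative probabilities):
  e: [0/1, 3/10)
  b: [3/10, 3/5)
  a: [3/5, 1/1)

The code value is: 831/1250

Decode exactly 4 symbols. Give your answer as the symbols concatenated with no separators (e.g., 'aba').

Answer: aeba

Derivation:
Step 1: interval [0/1, 1/1), width = 1/1 - 0/1 = 1/1
  'e': [0/1 + 1/1*0/1, 0/1 + 1/1*3/10) = [0/1, 3/10)
  'b': [0/1 + 1/1*3/10, 0/1 + 1/1*3/5) = [3/10, 3/5)
  'a': [0/1 + 1/1*3/5, 0/1 + 1/1*1/1) = [3/5, 1/1) <- contains code 831/1250
  emit 'a', narrow to [3/5, 1/1)
Step 2: interval [3/5, 1/1), width = 1/1 - 3/5 = 2/5
  'e': [3/5 + 2/5*0/1, 3/5 + 2/5*3/10) = [3/5, 18/25) <- contains code 831/1250
  'b': [3/5 + 2/5*3/10, 3/5 + 2/5*3/5) = [18/25, 21/25)
  'a': [3/5 + 2/5*3/5, 3/5 + 2/5*1/1) = [21/25, 1/1)
  emit 'e', narrow to [3/5, 18/25)
Step 3: interval [3/5, 18/25), width = 18/25 - 3/5 = 3/25
  'e': [3/5 + 3/25*0/1, 3/5 + 3/25*3/10) = [3/5, 159/250)
  'b': [3/5 + 3/25*3/10, 3/5 + 3/25*3/5) = [159/250, 84/125) <- contains code 831/1250
  'a': [3/5 + 3/25*3/5, 3/5 + 3/25*1/1) = [84/125, 18/25)
  emit 'b', narrow to [159/250, 84/125)
Step 4: interval [159/250, 84/125), width = 84/125 - 159/250 = 9/250
  'e': [159/250 + 9/250*0/1, 159/250 + 9/250*3/10) = [159/250, 1617/2500)
  'b': [159/250 + 9/250*3/10, 159/250 + 9/250*3/5) = [1617/2500, 411/625)
  'a': [159/250 + 9/250*3/5, 159/250 + 9/250*1/1) = [411/625, 84/125) <- contains code 831/1250
  emit 'a', narrow to [411/625, 84/125)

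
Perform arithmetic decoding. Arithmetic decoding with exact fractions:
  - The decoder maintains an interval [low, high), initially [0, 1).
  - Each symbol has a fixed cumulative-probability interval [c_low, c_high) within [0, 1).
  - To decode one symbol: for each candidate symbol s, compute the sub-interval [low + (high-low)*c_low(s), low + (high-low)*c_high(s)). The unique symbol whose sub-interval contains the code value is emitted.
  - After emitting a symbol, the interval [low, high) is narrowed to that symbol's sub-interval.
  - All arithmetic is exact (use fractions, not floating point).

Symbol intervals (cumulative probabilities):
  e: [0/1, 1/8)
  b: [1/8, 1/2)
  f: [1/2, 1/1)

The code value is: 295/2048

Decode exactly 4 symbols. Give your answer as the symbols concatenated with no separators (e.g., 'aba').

Step 1: interval [0/1, 1/1), width = 1/1 - 0/1 = 1/1
  'e': [0/1 + 1/1*0/1, 0/1 + 1/1*1/8) = [0/1, 1/8)
  'b': [0/1 + 1/1*1/8, 0/1 + 1/1*1/2) = [1/8, 1/2) <- contains code 295/2048
  'f': [0/1 + 1/1*1/2, 0/1 + 1/1*1/1) = [1/2, 1/1)
  emit 'b', narrow to [1/8, 1/2)
Step 2: interval [1/8, 1/2), width = 1/2 - 1/8 = 3/8
  'e': [1/8 + 3/8*0/1, 1/8 + 3/8*1/8) = [1/8, 11/64) <- contains code 295/2048
  'b': [1/8 + 3/8*1/8, 1/8 + 3/8*1/2) = [11/64, 5/16)
  'f': [1/8 + 3/8*1/2, 1/8 + 3/8*1/1) = [5/16, 1/2)
  emit 'e', narrow to [1/8, 11/64)
Step 3: interval [1/8, 11/64), width = 11/64 - 1/8 = 3/64
  'e': [1/8 + 3/64*0/1, 1/8 + 3/64*1/8) = [1/8, 67/512)
  'b': [1/8 + 3/64*1/8, 1/8 + 3/64*1/2) = [67/512, 19/128) <- contains code 295/2048
  'f': [1/8 + 3/64*1/2, 1/8 + 3/64*1/1) = [19/128, 11/64)
  emit 'b', narrow to [67/512, 19/128)
Step 4: interval [67/512, 19/128), width = 19/128 - 67/512 = 9/512
  'e': [67/512 + 9/512*0/1, 67/512 + 9/512*1/8) = [67/512, 545/4096)
  'b': [67/512 + 9/512*1/8, 67/512 + 9/512*1/2) = [545/4096, 143/1024)
  'f': [67/512 + 9/512*1/2, 67/512 + 9/512*1/1) = [143/1024, 19/128) <- contains code 295/2048
  emit 'f', narrow to [143/1024, 19/128)

Answer: bebf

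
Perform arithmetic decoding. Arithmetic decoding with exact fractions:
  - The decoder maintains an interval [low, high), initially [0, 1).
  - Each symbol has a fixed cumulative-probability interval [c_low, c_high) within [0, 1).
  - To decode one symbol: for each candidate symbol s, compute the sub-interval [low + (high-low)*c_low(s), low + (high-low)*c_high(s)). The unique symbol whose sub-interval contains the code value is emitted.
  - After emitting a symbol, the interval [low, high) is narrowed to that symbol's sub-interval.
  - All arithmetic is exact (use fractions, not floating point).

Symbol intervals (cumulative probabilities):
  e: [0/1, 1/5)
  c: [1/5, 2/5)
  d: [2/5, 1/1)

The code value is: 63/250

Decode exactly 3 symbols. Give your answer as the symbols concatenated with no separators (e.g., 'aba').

Answer: ccc

Derivation:
Step 1: interval [0/1, 1/1), width = 1/1 - 0/1 = 1/1
  'e': [0/1 + 1/1*0/1, 0/1 + 1/1*1/5) = [0/1, 1/5)
  'c': [0/1 + 1/1*1/5, 0/1 + 1/1*2/5) = [1/5, 2/5) <- contains code 63/250
  'd': [0/1 + 1/1*2/5, 0/1 + 1/1*1/1) = [2/5, 1/1)
  emit 'c', narrow to [1/5, 2/5)
Step 2: interval [1/5, 2/5), width = 2/5 - 1/5 = 1/5
  'e': [1/5 + 1/5*0/1, 1/5 + 1/5*1/5) = [1/5, 6/25)
  'c': [1/5 + 1/5*1/5, 1/5 + 1/5*2/5) = [6/25, 7/25) <- contains code 63/250
  'd': [1/5 + 1/5*2/5, 1/5 + 1/5*1/1) = [7/25, 2/5)
  emit 'c', narrow to [6/25, 7/25)
Step 3: interval [6/25, 7/25), width = 7/25 - 6/25 = 1/25
  'e': [6/25 + 1/25*0/1, 6/25 + 1/25*1/5) = [6/25, 31/125)
  'c': [6/25 + 1/25*1/5, 6/25 + 1/25*2/5) = [31/125, 32/125) <- contains code 63/250
  'd': [6/25 + 1/25*2/5, 6/25 + 1/25*1/1) = [32/125, 7/25)
  emit 'c', narrow to [31/125, 32/125)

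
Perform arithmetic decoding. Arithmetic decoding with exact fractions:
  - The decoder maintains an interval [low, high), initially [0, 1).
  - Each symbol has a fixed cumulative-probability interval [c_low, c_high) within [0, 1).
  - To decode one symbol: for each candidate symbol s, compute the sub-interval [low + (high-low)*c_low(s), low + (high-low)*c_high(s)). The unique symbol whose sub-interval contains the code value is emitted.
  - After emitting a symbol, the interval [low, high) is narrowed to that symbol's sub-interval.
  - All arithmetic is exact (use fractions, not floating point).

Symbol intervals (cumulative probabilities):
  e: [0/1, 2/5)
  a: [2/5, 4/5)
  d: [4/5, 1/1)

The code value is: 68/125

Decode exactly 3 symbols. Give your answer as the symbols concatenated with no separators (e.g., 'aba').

Step 1: interval [0/1, 1/1), width = 1/1 - 0/1 = 1/1
  'e': [0/1 + 1/1*0/1, 0/1 + 1/1*2/5) = [0/1, 2/5)
  'a': [0/1 + 1/1*2/5, 0/1 + 1/1*4/5) = [2/5, 4/5) <- contains code 68/125
  'd': [0/1 + 1/1*4/5, 0/1 + 1/1*1/1) = [4/5, 1/1)
  emit 'a', narrow to [2/5, 4/5)
Step 2: interval [2/5, 4/5), width = 4/5 - 2/5 = 2/5
  'e': [2/5 + 2/5*0/1, 2/5 + 2/5*2/5) = [2/5, 14/25) <- contains code 68/125
  'a': [2/5 + 2/5*2/5, 2/5 + 2/5*4/5) = [14/25, 18/25)
  'd': [2/5 + 2/5*4/5, 2/5 + 2/5*1/1) = [18/25, 4/5)
  emit 'e', narrow to [2/5, 14/25)
Step 3: interval [2/5, 14/25), width = 14/25 - 2/5 = 4/25
  'e': [2/5 + 4/25*0/1, 2/5 + 4/25*2/5) = [2/5, 58/125)
  'a': [2/5 + 4/25*2/5, 2/5 + 4/25*4/5) = [58/125, 66/125)
  'd': [2/5 + 4/25*4/5, 2/5 + 4/25*1/1) = [66/125, 14/25) <- contains code 68/125
  emit 'd', narrow to [66/125, 14/25)

Answer: aed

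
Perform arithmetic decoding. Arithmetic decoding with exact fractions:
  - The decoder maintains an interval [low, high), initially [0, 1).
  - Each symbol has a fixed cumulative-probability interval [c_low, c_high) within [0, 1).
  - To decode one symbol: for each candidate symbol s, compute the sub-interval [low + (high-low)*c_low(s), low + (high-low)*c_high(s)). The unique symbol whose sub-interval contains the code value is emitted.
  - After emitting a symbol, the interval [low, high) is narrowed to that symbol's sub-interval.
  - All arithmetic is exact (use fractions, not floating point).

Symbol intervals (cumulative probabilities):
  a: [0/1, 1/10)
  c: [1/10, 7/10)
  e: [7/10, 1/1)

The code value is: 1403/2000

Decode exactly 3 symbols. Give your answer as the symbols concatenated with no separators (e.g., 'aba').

Answer: eaa

Derivation:
Step 1: interval [0/1, 1/1), width = 1/1 - 0/1 = 1/1
  'a': [0/1 + 1/1*0/1, 0/1 + 1/1*1/10) = [0/1, 1/10)
  'c': [0/1 + 1/1*1/10, 0/1 + 1/1*7/10) = [1/10, 7/10)
  'e': [0/1 + 1/1*7/10, 0/1 + 1/1*1/1) = [7/10, 1/1) <- contains code 1403/2000
  emit 'e', narrow to [7/10, 1/1)
Step 2: interval [7/10, 1/1), width = 1/1 - 7/10 = 3/10
  'a': [7/10 + 3/10*0/1, 7/10 + 3/10*1/10) = [7/10, 73/100) <- contains code 1403/2000
  'c': [7/10 + 3/10*1/10, 7/10 + 3/10*7/10) = [73/100, 91/100)
  'e': [7/10 + 3/10*7/10, 7/10 + 3/10*1/1) = [91/100, 1/1)
  emit 'a', narrow to [7/10, 73/100)
Step 3: interval [7/10, 73/100), width = 73/100 - 7/10 = 3/100
  'a': [7/10 + 3/100*0/1, 7/10 + 3/100*1/10) = [7/10, 703/1000) <- contains code 1403/2000
  'c': [7/10 + 3/100*1/10, 7/10 + 3/100*7/10) = [703/1000, 721/1000)
  'e': [7/10 + 3/100*7/10, 7/10 + 3/100*1/1) = [721/1000, 73/100)
  emit 'a', narrow to [7/10, 703/1000)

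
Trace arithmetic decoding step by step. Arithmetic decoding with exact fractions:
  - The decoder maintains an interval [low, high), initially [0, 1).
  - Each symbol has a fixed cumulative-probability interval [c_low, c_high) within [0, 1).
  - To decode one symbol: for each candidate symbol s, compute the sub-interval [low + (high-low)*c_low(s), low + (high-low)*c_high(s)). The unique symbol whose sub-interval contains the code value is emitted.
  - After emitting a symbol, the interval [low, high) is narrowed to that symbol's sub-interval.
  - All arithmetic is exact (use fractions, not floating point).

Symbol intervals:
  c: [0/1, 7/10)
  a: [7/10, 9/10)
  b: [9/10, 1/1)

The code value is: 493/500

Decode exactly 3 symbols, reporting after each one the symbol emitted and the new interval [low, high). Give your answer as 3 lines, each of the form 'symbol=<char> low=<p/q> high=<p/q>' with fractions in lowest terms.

Step 1: interval [0/1, 1/1), width = 1/1 - 0/1 = 1/1
  'c': [0/1 + 1/1*0/1, 0/1 + 1/1*7/10) = [0/1, 7/10)
  'a': [0/1 + 1/1*7/10, 0/1 + 1/1*9/10) = [7/10, 9/10)
  'b': [0/1 + 1/1*9/10, 0/1 + 1/1*1/1) = [9/10, 1/1) <- contains code 493/500
  emit 'b', narrow to [9/10, 1/1)
Step 2: interval [9/10, 1/1), width = 1/1 - 9/10 = 1/10
  'c': [9/10 + 1/10*0/1, 9/10 + 1/10*7/10) = [9/10, 97/100)
  'a': [9/10 + 1/10*7/10, 9/10 + 1/10*9/10) = [97/100, 99/100) <- contains code 493/500
  'b': [9/10 + 1/10*9/10, 9/10 + 1/10*1/1) = [99/100, 1/1)
  emit 'a', narrow to [97/100, 99/100)
Step 3: interval [97/100, 99/100), width = 99/100 - 97/100 = 1/50
  'c': [97/100 + 1/50*0/1, 97/100 + 1/50*7/10) = [97/100, 123/125)
  'a': [97/100 + 1/50*7/10, 97/100 + 1/50*9/10) = [123/125, 247/250) <- contains code 493/500
  'b': [97/100 + 1/50*9/10, 97/100 + 1/50*1/1) = [247/250, 99/100)
  emit 'a', narrow to [123/125, 247/250)

Answer: symbol=b low=9/10 high=1/1
symbol=a low=97/100 high=99/100
symbol=a low=123/125 high=247/250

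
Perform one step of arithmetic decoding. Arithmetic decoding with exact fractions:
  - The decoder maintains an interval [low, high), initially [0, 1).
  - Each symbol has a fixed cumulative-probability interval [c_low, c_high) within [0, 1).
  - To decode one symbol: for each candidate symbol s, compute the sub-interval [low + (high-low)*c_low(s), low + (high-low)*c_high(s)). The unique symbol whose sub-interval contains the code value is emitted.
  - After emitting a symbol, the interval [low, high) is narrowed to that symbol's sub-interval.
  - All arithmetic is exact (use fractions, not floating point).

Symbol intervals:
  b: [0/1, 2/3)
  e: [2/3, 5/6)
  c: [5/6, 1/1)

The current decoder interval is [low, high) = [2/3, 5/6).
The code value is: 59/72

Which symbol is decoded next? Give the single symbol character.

Answer: c

Derivation:
Interval width = high − low = 5/6 − 2/3 = 1/6
Scaled code = (code − low) / width = (59/72 − 2/3) / 1/6 = 11/12
  b: [0/1, 2/3) 
  e: [2/3, 5/6) 
  c: [5/6, 1/1) ← scaled code falls here ✓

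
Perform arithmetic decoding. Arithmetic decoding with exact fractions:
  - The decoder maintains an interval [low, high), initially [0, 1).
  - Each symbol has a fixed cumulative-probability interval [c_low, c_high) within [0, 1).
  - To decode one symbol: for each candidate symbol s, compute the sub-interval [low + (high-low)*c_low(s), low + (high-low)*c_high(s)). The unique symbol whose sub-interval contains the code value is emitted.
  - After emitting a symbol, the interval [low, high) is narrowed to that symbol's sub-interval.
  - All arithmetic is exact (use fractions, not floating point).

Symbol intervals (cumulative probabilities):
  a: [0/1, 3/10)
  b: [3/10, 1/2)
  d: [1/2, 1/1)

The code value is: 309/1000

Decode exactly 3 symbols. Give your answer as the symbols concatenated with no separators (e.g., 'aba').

Step 1: interval [0/1, 1/1), width = 1/1 - 0/1 = 1/1
  'a': [0/1 + 1/1*0/1, 0/1 + 1/1*3/10) = [0/1, 3/10)
  'b': [0/1 + 1/1*3/10, 0/1 + 1/1*1/2) = [3/10, 1/2) <- contains code 309/1000
  'd': [0/1 + 1/1*1/2, 0/1 + 1/1*1/1) = [1/2, 1/1)
  emit 'b', narrow to [3/10, 1/2)
Step 2: interval [3/10, 1/2), width = 1/2 - 3/10 = 1/5
  'a': [3/10 + 1/5*0/1, 3/10 + 1/5*3/10) = [3/10, 9/25) <- contains code 309/1000
  'b': [3/10 + 1/5*3/10, 3/10 + 1/5*1/2) = [9/25, 2/5)
  'd': [3/10 + 1/5*1/2, 3/10 + 1/5*1/1) = [2/5, 1/2)
  emit 'a', narrow to [3/10, 9/25)
Step 3: interval [3/10, 9/25), width = 9/25 - 3/10 = 3/50
  'a': [3/10 + 3/50*0/1, 3/10 + 3/50*3/10) = [3/10, 159/500) <- contains code 309/1000
  'b': [3/10 + 3/50*3/10, 3/10 + 3/50*1/2) = [159/500, 33/100)
  'd': [3/10 + 3/50*1/2, 3/10 + 3/50*1/1) = [33/100, 9/25)
  emit 'a', narrow to [3/10, 159/500)

Answer: baa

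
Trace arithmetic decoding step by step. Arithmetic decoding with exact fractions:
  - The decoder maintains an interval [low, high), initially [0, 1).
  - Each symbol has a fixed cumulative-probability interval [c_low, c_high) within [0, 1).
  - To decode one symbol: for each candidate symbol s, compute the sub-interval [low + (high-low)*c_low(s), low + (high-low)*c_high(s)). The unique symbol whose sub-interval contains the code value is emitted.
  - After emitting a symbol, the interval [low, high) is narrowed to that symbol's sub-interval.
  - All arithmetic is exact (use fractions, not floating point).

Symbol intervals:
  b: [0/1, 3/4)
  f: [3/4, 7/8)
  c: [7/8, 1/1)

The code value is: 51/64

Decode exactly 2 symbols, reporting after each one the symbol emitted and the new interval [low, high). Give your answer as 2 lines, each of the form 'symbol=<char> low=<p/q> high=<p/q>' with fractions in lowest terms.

Step 1: interval [0/1, 1/1), width = 1/1 - 0/1 = 1/1
  'b': [0/1 + 1/1*0/1, 0/1 + 1/1*3/4) = [0/1, 3/4)
  'f': [0/1 + 1/1*3/4, 0/1 + 1/1*7/8) = [3/4, 7/8) <- contains code 51/64
  'c': [0/1 + 1/1*7/8, 0/1 + 1/1*1/1) = [7/8, 1/1)
  emit 'f', narrow to [3/4, 7/8)
Step 2: interval [3/4, 7/8), width = 7/8 - 3/4 = 1/8
  'b': [3/4 + 1/8*0/1, 3/4 + 1/8*3/4) = [3/4, 27/32) <- contains code 51/64
  'f': [3/4 + 1/8*3/4, 3/4 + 1/8*7/8) = [27/32, 55/64)
  'c': [3/4 + 1/8*7/8, 3/4 + 1/8*1/1) = [55/64, 7/8)
  emit 'b', narrow to [3/4, 27/32)

Answer: symbol=f low=3/4 high=7/8
symbol=b low=3/4 high=27/32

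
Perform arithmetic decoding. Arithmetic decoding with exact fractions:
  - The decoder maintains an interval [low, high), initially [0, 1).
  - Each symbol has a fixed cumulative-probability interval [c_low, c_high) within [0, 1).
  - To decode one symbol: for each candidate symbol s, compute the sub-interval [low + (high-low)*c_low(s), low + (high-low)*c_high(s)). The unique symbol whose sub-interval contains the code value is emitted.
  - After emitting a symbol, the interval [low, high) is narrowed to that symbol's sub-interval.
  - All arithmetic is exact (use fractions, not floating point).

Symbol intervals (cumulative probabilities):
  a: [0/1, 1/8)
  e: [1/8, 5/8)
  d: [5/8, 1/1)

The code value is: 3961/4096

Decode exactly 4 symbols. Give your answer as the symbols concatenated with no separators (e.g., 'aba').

Step 1: interval [0/1, 1/1), width = 1/1 - 0/1 = 1/1
  'a': [0/1 + 1/1*0/1, 0/1 + 1/1*1/8) = [0/1, 1/8)
  'e': [0/1 + 1/1*1/8, 0/1 + 1/1*5/8) = [1/8, 5/8)
  'd': [0/1 + 1/1*5/8, 0/1 + 1/1*1/1) = [5/8, 1/1) <- contains code 3961/4096
  emit 'd', narrow to [5/8, 1/1)
Step 2: interval [5/8, 1/1), width = 1/1 - 5/8 = 3/8
  'a': [5/8 + 3/8*0/1, 5/8 + 3/8*1/8) = [5/8, 43/64)
  'e': [5/8 + 3/8*1/8, 5/8 + 3/8*5/8) = [43/64, 55/64)
  'd': [5/8 + 3/8*5/8, 5/8 + 3/8*1/1) = [55/64, 1/1) <- contains code 3961/4096
  emit 'd', narrow to [55/64, 1/1)
Step 3: interval [55/64, 1/1), width = 1/1 - 55/64 = 9/64
  'a': [55/64 + 9/64*0/1, 55/64 + 9/64*1/8) = [55/64, 449/512)
  'e': [55/64 + 9/64*1/8, 55/64 + 9/64*5/8) = [449/512, 485/512)
  'd': [55/64 + 9/64*5/8, 55/64 + 9/64*1/1) = [485/512, 1/1) <- contains code 3961/4096
  emit 'd', narrow to [485/512, 1/1)
Step 4: interval [485/512, 1/1), width = 1/1 - 485/512 = 27/512
  'a': [485/512 + 27/512*0/1, 485/512 + 27/512*1/8) = [485/512, 3907/4096)
  'e': [485/512 + 27/512*1/8, 485/512 + 27/512*5/8) = [3907/4096, 4015/4096) <- contains code 3961/4096
  'd': [485/512 + 27/512*5/8, 485/512 + 27/512*1/1) = [4015/4096, 1/1)
  emit 'e', narrow to [3907/4096, 4015/4096)

Answer: ddde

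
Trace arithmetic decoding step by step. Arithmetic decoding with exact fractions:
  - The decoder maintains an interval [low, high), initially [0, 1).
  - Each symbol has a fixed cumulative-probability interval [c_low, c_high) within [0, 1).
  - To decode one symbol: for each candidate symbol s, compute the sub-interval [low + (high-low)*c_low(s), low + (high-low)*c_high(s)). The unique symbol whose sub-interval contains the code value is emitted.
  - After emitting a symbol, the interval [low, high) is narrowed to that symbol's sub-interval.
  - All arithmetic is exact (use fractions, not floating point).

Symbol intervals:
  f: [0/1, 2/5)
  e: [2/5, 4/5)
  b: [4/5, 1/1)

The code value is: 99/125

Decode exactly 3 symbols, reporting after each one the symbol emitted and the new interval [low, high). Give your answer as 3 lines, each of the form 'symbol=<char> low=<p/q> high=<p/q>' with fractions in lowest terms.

Step 1: interval [0/1, 1/1), width = 1/1 - 0/1 = 1/1
  'f': [0/1 + 1/1*0/1, 0/1 + 1/1*2/5) = [0/1, 2/5)
  'e': [0/1 + 1/1*2/5, 0/1 + 1/1*4/5) = [2/5, 4/5) <- contains code 99/125
  'b': [0/1 + 1/1*4/5, 0/1 + 1/1*1/1) = [4/5, 1/1)
  emit 'e', narrow to [2/5, 4/5)
Step 2: interval [2/5, 4/5), width = 4/5 - 2/5 = 2/5
  'f': [2/5 + 2/5*0/1, 2/5 + 2/5*2/5) = [2/5, 14/25)
  'e': [2/5 + 2/5*2/5, 2/5 + 2/5*4/5) = [14/25, 18/25)
  'b': [2/5 + 2/5*4/5, 2/5 + 2/5*1/1) = [18/25, 4/5) <- contains code 99/125
  emit 'b', narrow to [18/25, 4/5)
Step 3: interval [18/25, 4/5), width = 4/5 - 18/25 = 2/25
  'f': [18/25 + 2/25*0/1, 18/25 + 2/25*2/5) = [18/25, 94/125)
  'e': [18/25 + 2/25*2/5, 18/25 + 2/25*4/5) = [94/125, 98/125)
  'b': [18/25 + 2/25*4/5, 18/25 + 2/25*1/1) = [98/125, 4/5) <- contains code 99/125
  emit 'b', narrow to [98/125, 4/5)

Answer: symbol=e low=2/5 high=4/5
symbol=b low=18/25 high=4/5
symbol=b low=98/125 high=4/5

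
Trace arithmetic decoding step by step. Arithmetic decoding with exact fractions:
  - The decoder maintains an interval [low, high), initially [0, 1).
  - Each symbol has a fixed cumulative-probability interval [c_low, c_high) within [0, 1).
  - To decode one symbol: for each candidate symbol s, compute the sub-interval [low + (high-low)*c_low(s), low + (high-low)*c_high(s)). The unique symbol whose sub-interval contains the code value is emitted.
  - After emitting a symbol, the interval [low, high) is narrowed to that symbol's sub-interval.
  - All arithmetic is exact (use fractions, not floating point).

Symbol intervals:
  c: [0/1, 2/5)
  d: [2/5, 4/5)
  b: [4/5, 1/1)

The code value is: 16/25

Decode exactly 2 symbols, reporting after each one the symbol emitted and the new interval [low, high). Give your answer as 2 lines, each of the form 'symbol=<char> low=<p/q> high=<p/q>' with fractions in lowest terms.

Answer: symbol=d low=2/5 high=4/5
symbol=d low=14/25 high=18/25

Derivation:
Step 1: interval [0/1, 1/1), width = 1/1 - 0/1 = 1/1
  'c': [0/1 + 1/1*0/1, 0/1 + 1/1*2/5) = [0/1, 2/5)
  'd': [0/1 + 1/1*2/5, 0/1 + 1/1*4/5) = [2/5, 4/5) <- contains code 16/25
  'b': [0/1 + 1/1*4/5, 0/1 + 1/1*1/1) = [4/5, 1/1)
  emit 'd', narrow to [2/5, 4/5)
Step 2: interval [2/5, 4/5), width = 4/5 - 2/5 = 2/5
  'c': [2/5 + 2/5*0/1, 2/5 + 2/5*2/5) = [2/5, 14/25)
  'd': [2/5 + 2/5*2/5, 2/5 + 2/5*4/5) = [14/25, 18/25) <- contains code 16/25
  'b': [2/5 + 2/5*4/5, 2/5 + 2/5*1/1) = [18/25, 4/5)
  emit 'd', narrow to [14/25, 18/25)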